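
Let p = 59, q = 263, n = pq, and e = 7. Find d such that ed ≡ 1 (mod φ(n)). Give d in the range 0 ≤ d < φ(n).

2171

φ(n) = (p−1)(q−1) = 58·262 = 15196.
Need d with 7·d ≡ 1 (mod 15196). Apply the extended Euclidean algorithm:
15196 = 2170×7 + 6
7 = 1×6 + 1
6 = 6×1 + 0
Back-substitute:
1 = 7 − 6
1 = −15196 + 2171·7
So 7·2171 ≡ 1 (mod 15196), hence d = 2171.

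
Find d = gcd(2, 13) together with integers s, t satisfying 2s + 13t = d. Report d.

1

Apply Euclid's algorithm to 13 and 2:
13 = 6·2 + 1
2 = 2·1 + 0
gcd(2, 13) = 1.
Express as a combination:
1 = 13 − 6·2
So 1 = (1)·13 + (-6)·2.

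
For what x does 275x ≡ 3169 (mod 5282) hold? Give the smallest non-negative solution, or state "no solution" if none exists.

First find gcd(275, 5282):
5282 = 19·275 + 57
275 = 4·57 + 47
57 = 1·47 + 10
47 = 4·10 + 7
10 = 1·7 + 3
7 = 2·3 + 1
3 = 3·1 + 0
gcd = 1, so a unique solution mod 5282 exists.
Back-substitute for the Bézout coefficients:
1 = 7 − 2·3
1 = −2·10 + 3·7
1 = 3·47 − 14·10
1 = −14·57 + 17·47
1 = 17·275 − 82·57
1 = −82·5282 + 1575·275
So 275·(1575) ≡ 1 (mod 5282), giving 275⁻¹ ≡ 1575.
x ≡ 275⁻¹·3169 ≡ 1575·3169 ≡ 4967 (mod 5282).

4967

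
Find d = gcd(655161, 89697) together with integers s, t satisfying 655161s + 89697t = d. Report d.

3

Euclidean algorithm:
655161 = 7×89697 + 27282
89697 = 3×27282 + 7851
27282 = 3×7851 + 3729
7851 = 2×3729 + 393
3729 = 9×393 + 192
393 = 2×192 + 9
192 = 21×9 + 3
9 = 3×3 + 0
gcd(655161, 89697) = 3.
Working backward:
3 = 192 − 21·9
3 = −21·393 + 43·192
3 = 43·3729 − 408·393
3 = −408·7851 + 859·3729
3 = 859·27282 − 2985·7851
3 = −2985·89697 + 9814·27282
3 = 9814·655161 − 71683·89697
So 3 = (9814)·655161 + (-71683)·89697.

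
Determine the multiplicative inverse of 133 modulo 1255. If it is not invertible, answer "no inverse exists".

887

Extended Euclidean algorithm:
1255 = 9·133 + 58
133 = 2·58 + 17
58 = 3·17 + 7
17 = 2·7 + 3
7 = 2·3 + 1
3 = 3·1 + 0
The gcd is 1. Working backward:
1 = 7 − 2·3
1 = −2·17 + 5·7
1 = 5·58 − 17·17
1 = −17·133 + 39·58
1 = 39·1255 − 368·133
So 133·(-368) ≡ 1 (mod 1255), and -368 ≡ 887 (mod 1255).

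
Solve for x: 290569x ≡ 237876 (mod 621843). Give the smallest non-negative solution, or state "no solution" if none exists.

First find gcd(290569, 621843):
621843 = 2·290569 + 40705
290569 = 7·40705 + 5634
40705 = 7·5634 + 1267
5634 = 4·1267 + 566
1267 = 2·566 + 135
566 = 4·135 + 26
135 = 5·26 + 5
26 = 5·5 + 1
5 = 5·1 + 0
gcd = 1, so a unique solution mod 621843 exists.
Back-substitute for the Bézout coefficients:
1 = 26 − 5·5
1 = −5·135 + 26·26
1 = 26·566 − 109·135
1 = −109·1267 + 244·566
1 = 244·5634 − 1085·1267
1 = −1085·40705 + 7839·5634
1 = 7839·290569 − 55958·40705
1 = −55958·621843 + 119755·290569
So 290569·(119755) ≡ 1 (mod 621843), giving 290569⁻¹ ≡ 119755.
x ≡ 290569⁻¹·237876 ≡ 119755·237876 ≡ 212550 (mod 621843).

212550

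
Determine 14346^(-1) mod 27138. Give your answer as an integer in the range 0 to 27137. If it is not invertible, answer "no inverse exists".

no inverse exists

Euclidean algorithm on 27138, 14346:
27138 = 1·14346 + 12792
14346 = 1·12792 + 1554
12792 = 8·1554 + 360
1554 = 4·360 + 114
360 = 3·114 + 18
114 = 6·18 + 6
18 = 3·6 + 0
gcd(14346, 27138) = 6 ≠ 1, so 14346 has no multiplicative inverse modulo 27138.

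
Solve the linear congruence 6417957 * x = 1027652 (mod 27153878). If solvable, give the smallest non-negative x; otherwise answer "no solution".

First find gcd(6417957, 27153878):
27153878 = 4*6417957 + 1482050
6417957 = 4*1482050 + 489757
1482050 = 3*489757 + 12779
489757 = 38*12779 + 4155
12779 = 3*4155 + 314
4155 = 13*314 + 73
314 = 4*73 + 22
73 = 3*22 + 7
22 = 3*7 + 1
7 = 7*1 + 0
gcd = 1, so a unique solution mod 27153878 exists.
Back-substitute for the Bézout coefficients:
1 = 22 − 3·7
1 = −3·73 + 10·22
1 = 10·314 − 43·73
1 = −43·4155 + 569·314
1 = 569·12779 − 1750·4155
1 = −1750·489757 + 67069·12779
1 = 67069·1482050 − 202957·489757
1 = −202957·6417957 + 878897·1482050
1 = 878897·27153878 − 3718545·6417957
So 6417957·(-3718545) ≡ 1 (mod 27153878), giving 6417957⁻¹ ≡ 23435333.
x ≡ 6417957⁻¹·1027652 ≡ 23435333·1027652 ≡ 22198478 (mod 27153878).

22198478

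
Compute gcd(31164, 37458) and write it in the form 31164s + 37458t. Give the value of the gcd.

Repeated division:
37458 = 1×31164 + 6294
31164 = 4×6294 + 5988
6294 = 1×5988 + 306
5988 = 19×306 + 174
306 = 1×174 + 132
174 = 1×132 + 42
132 = 3×42 + 6
42 = 7×6 + 0
gcd(31164, 37458) = 6.
Back-substituting:
6 = 132 − 3·42
6 = −3·174 + 4·132
6 = 4·306 − 7·174
6 = −7·5988 + 137·306
6 = 137·6294 − 144·5988
6 = −144·31164 + 713·6294
6 = 713·37458 − 857·31164
So 6 = (713)·37458 + (-857)·31164.

6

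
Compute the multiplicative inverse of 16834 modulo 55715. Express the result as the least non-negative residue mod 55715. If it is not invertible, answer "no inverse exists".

26249

Extended Euclidean algorithm:
55715 = 3×16834 + 5213
16834 = 3×5213 + 1195
5213 = 4×1195 + 433
1195 = 2×433 + 329
433 = 1×329 + 104
329 = 3×104 + 17
104 = 6×17 + 2
17 = 8×2 + 1
2 = 2×1 + 0
Since gcd(16834, 55715) = 1, back-substitute to write 1 as a combination:
1 = 17 − 8·2
1 = −8·104 + 49·17
1 = 49·329 − 155·104
1 = −155·433 + 204·329
1 = 204·1195 − 563·433
1 = −563·5213 + 2456·1195
1 = 2456·16834 − 7931·5213
1 = −7931·55715 + 26249·16834
So 16834·26249 ≡ 1 (mod 55715).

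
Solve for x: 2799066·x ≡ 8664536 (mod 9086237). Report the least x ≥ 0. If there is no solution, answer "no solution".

First find gcd(2799066, 9086237):
9086237 = 3×2799066 + 689039
2799066 = 4×689039 + 42910
689039 = 16×42910 + 2479
42910 = 17×2479 + 767
2479 = 3×767 + 178
767 = 4×178 + 55
178 = 3×55 + 13
55 = 4×13 + 3
13 = 4×3 + 1
3 = 3×1 + 0
gcd = 1, so a unique solution mod 9086237 exists.
Back-substitute for the Bézout coefficients:
1 = 13 − 4·3
1 = −4·55 + 17·13
1 = 17·178 − 55·55
1 = −55·767 + 237·178
1 = 237·2479 − 766·767
1 = −766·42910 + 13259·2479
1 = 13259·689039 − 212910·42910
1 = −212910·2799066 + 864899·689039
1 = 864899·9086237 − 2807607·2799066
So 2799066·(-2807607) ≡ 1 (mod 9086237), giving 2799066⁻¹ ≡ 6278630.
x ≡ 2799066⁻¹·8664536 ≡ 6278630·8664536 ≡ 6739696 (mod 9086237).

6739696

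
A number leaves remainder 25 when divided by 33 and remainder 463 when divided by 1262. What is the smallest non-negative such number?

4249

Write x = 25 + 33·k. Then 33·k ≡ 463 − 25 ≡ 438 (mod 1262).
Need 33⁻¹ mod 1262. Extended Euclid on (1262, 33):
1262 = 38·33 + 8
33 = 4·8 + 1
8 = 8·1 + 0
Back-substitute:
1 = 33 − 4·8
1 = −4·1262 + 153·33
33⁻¹ ≡ 153 (mod 1262), so k ≡ 153·438 ≡ 128 (mod 1262).
x = 25 + 33·128 = 4249.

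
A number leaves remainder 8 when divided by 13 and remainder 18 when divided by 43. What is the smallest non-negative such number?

190

Write x = 8 + 13·k. Then 13·k ≡ 18 − 8 ≡ 10 (mod 43).
Need 13⁻¹ mod 43. Extended Euclid on (43, 13):
43 = 3·13 + 4
13 = 3·4 + 1
4 = 4·1 + 0
Back-substitute:
1 = 13 − 3·4
1 = −3·43 + 10·13
13⁻¹ ≡ 10 (mod 43), so k ≡ 10·10 ≡ 14 (mod 43).
x = 8 + 13·14 = 190.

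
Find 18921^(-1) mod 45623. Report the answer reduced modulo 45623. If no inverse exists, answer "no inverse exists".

Extended Euclidean algorithm:
45623 = 2×18921 + 7781
18921 = 2×7781 + 3359
7781 = 2×3359 + 1063
3359 = 3×1063 + 170
1063 = 6×170 + 43
170 = 3×43 + 41
43 = 1×41 + 2
41 = 20×2 + 1
2 = 2×1 + 0
The gcd is 1. Working backward:
1 = 41 − 20·2
1 = −20·43 + 21·41
1 = 21·170 − 83·43
1 = −83·1063 + 519·170
1 = 519·3359 − 1640·1063
1 = −1640·7781 + 3799·3359
1 = 3799·18921 − 9238·7781
1 = −9238·45623 + 22275·18921
So 18921·22275 ≡ 1 (mod 45623).

22275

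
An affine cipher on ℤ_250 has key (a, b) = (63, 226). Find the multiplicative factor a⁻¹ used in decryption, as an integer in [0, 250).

gcd(250, 63) by repeated division:
250 = 3·63 + 61
63 = 1·61 + 2
61 = 30·2 + 1
2 = 2·1 + 0
The gcd is 1. Working backward:
1 = 61 − 30·2
1 = −30·63 + 31·61
1 = 31·250 − 123·63
Hence 63⁻¹ ≡ -123 ≡ 127 (mod 250).

127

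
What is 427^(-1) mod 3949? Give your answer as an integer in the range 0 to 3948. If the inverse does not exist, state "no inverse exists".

2645

Extended Euclidean algorithm:
3949 = 9×427 + 106
427 = 4×106 + 3
106 = 35×3 + 1
3 = 3×1 + 0
Since gcd(427, 3949) = 1, back-substitute to write 1 as a combination:
1 = 106 − 35·3
1 = −35·427 + 141·106
1 = 141·3949 − 1304·427
So 427·(-1304) ≡ 1 (mod 3949), and -1304 ≡ 2645 (mod 3949).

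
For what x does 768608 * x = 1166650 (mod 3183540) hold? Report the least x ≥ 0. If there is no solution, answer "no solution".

no solution

gcd(768608, 3183540):
3183540 = 4·768608 + 109108
768608 = 7·109108 + 4852
109108 = 22·4852 + 2364
4852 = 2·2364 + 124
2364 = 19·124 + 8
124 = 15·8 + 4
8 = 2·4 + 0
gcd = 4, but 4 ∤ 1166650, so the congruence has no solution.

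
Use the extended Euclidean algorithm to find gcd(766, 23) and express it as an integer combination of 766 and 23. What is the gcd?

Repeated division:
766 = 33·23 + 7
23 = 3·7 + 2
7 = 3·2 + 1
2 = 2·1 + 0
gcd(766, 23) = 1.
Back-substituting:
1 = 7 − 3·2
1 = −3·23 + 10·7
1 = 10·766 − 333·23
So 1 = (10)·766 + (-333)·23.

1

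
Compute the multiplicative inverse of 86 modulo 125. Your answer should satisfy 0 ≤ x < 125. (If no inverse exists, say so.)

16

gcd(125, 86) by repeated division:
125 = 1·86 + 39
86 = 2·39 + 8
39 = 4·8 + 7
8 = 1·7 + 1
7 = 7·1 + 0
Since gcd(86, 125) = 1, back-substitute to write 1 as a combination:
1 = 8 − 7
1 = −39 + 5·8
1 = 5·86 − 11·39
1 = −11·125 + 16·86
So 86·16 ≡ 1 (mod 125).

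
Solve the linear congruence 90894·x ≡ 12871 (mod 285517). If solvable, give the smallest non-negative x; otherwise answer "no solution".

229990

First find gcd(90894, 285517):
285517 = 3·90894 + 12835
90894 = 7·12835 + 1049
12835 = 12·1049 + 247
1049 = 4·247 + 61
247 = 4·61 + 3
61 = 20·3 + 1
3 = 3·1 + 0
gcd = 1, so a unique solution mod 285517 exists.
Back-substitute for the Bézout coefficients:
1 = 61 − 20·3
1 = −20·247 + 81·61
1 = 81·1049 − 344·247
1 = −344·12835 + 4209·1049
1 = 4209·90894 − 29807·12835
1 = −29807·285517 + 93630·90894
So 90894·(93630) ≡ 1 (mod 285517), giving 90894⁻¹ ≡ 93630.
x ≡ 90894⁻¹·12871 ≡ 93630·12871 ≡ 229990 (mod 285517).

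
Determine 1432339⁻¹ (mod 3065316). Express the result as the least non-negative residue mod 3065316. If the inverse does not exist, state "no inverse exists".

2949403

Apply the Euclidean algorithm to 3065316 and 1432339:
3065316 = 2*1432339 + 200638
1432339 = 7*200638 + 27873
200638 = 7*27873 + 5527
27873 = 5*5527 + 238
5527 = 23*238 + 53
238 = 4*53 + 26
53 = 2*26 + 1
26 = 26*1 + 0
gcd = 1, so the inverse exists. Back-substitute:
1 = 53 − 2·26
1 = −2·238 + 9·53
1 = 9·5527 − 209·238
1 = −209·27873 + 1054·5527
1 = 1054·200638 − 7587·27873
1 = −7587·1432339 + 54163·200638
1 = 54163·3065316 − 115913·1432339
Thus 1432339·(-115913) ≡ 1 (mod 3065316); reducing, -115913 mod 3065316 = 2949403.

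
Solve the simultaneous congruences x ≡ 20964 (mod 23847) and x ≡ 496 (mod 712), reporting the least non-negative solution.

16141536

Write x = 20964 + 23847·k. Then 23847·k ≡ 496 − 20964 ≡ 180 (mod 712).
Need 23847⁻¹ mod 712. Extended Euclid on (712, 351):
712 = 2*351 + 10
351 = 35*10 + 1
10 = 10*1 + 0
Back-substitute:
1 = 351 − 35·10
1 = −35·712 + 71·351
23847⁻¹ ≡ 71 (mod 712), so k ≡ 71·180 ≡ 676 (mod 712).
x = 20964 + 23847·676 = 16141536.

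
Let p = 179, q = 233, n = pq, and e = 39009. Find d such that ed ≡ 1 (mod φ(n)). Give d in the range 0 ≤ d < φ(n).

8577

φ(n) = (p−1)(q−1) = 178·232 = 41296.
Need d with 39009·d ≡ 1 (mod 41296). Apply the extended Euclidean algorithm:
41296 = 1×39009 + 2287
39009 = 17×2287 + 130
2287 = 17×130 + 77
130 = 1×77 + 53
77 = 1×53 + 24
53 = 2×24 + 5
24 = 4×5 + 4
5 = 1×4 + 1
4 = 4×1 + 0
Back-substitute:
1 = 5 − 4
1 = −24 + 5·5
1 = 5·53 − 11·24
1 = −11·77 + 16·53
1 = 16·130 − 27·77
1 = −27·2287 + 475·130
1 = 475·39009 − 8102·2287
1 = −8102·41296 + 8577·39009
So 39009·8577 ≡ 1 (mod 41296), hence d = 8577.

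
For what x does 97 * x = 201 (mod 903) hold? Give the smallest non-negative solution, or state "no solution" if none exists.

First find gcd(97, 903):
903 = 9*97 + 30
97 = 3*30 + 7
30 = 4*7 + 2
7 = 3*2 + 1
2 = 2*1 + 0
gcd = 1, so a unique solution mod 903 exists.
Back-substitute for the Bézout coefficients:
1 = 7 − 3·2
1 = −3·30 + 13·7
1 = 13·97 − 42·30
1 = −42·903 + 391·97
So 97·(391) ≡ 1 (mod 903), giving 97⁻¹ ≡ 391.
x ≡ 97⁻¹·201 ≡ 391·201 ≡ 30 (mod 903).

30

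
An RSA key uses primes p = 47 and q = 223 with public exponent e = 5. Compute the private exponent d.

φ(n) = (p−1)(q−1) = 46·222 = 10212.
Need d with 5·d ≡ 1 (mod 10212). Apply the extended Euclidean algorithm:
10212 = 2042·5 + 2
5 = 2·2 + 1
2 = 2·1 + 0
Back-substitute:
1 = 5 − 2·2
1 = −2·10212 + 4085·5
So 5·4085 ≡ 1 (mod 10212), hence d = 4085.

4085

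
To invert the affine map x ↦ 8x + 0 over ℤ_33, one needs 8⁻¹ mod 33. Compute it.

Run Euclid on (33, 8):
33 = 4*8 + 1
8 = 8*1 + 0
The gcd is 1. Working backward:
1 = 33 − 4·8
Thus 8·(-4) ≡ 1 (mod 33); reducing, -4 mod 33 = 29.

29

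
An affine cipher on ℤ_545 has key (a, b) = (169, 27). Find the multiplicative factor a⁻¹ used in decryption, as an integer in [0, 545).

129

Apply the Euclidean algorithm to 545 and 169:
545 = 3×169 + 38
169 = 4×38 + 17
38 = 2×17 + 4
17 = 4×4 + 1
4 = 4×1 + 0
The gcd is 1. Working backward:
1 = 17 − 4·4
1 = −4·38 + 9·17
1 = 9·169 − 40·38
1 = −40·545 + 129·169
So 169·129 ≡ 1 (mod 545).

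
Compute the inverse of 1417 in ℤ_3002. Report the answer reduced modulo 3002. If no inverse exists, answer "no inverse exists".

2591

Apply the Euclidean algorithm to 3002 and 1417:
3002 = 2×1417 + 168
1417 = 8×168 + 73
168 = 2×73 + 22
73 = 3×22 + 7
22 = 3×7 + 1
7 = 7×1 + 0
The gcd is 1. Working backward:
1 = 22 − 3·7
1 = −3·73 + 10·22
1 = 10·168 − 23·73
1 = −23·1417 + 194·168
1 = 194·3002 − 411·1417
Hence 1417⁻¹ ≡ -411 ≡ 2591 (mod 3002).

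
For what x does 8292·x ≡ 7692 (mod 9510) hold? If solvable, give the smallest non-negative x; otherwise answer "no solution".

306

First find gcd(8292, 9510):
9510 = 1·8292 + 1218
8292 = 6·1218 + 984
1218 = 1·984 + 234
984 = 4·234 + 48
234 = 4·48 + 42
48 = 1·42 + 6
42 = 7·6 + 0
gcd = 6 and 6 | 7692, so solutions exist. Divide through by 6: 1382x ≡ 1282 (mod 1585).
Now find 1382⁻¹ mod 1585:
1585 = 1*1382 + 203
1382 = 6*203 + 164
203 = 1*164 + 39
164 = 4*39 + 8
39 = 4*8 + 7
8 = 1*7 + 1
7 = 7*1 + 0
Back-substitute:
1 = 8 − 7
1 = −39 + 5·8
1 = 5·164 − 21·39
1 = −21·203 + 26·164
1 = 26·1382 − 177·203
1 = −177·1585 + 203·1382
So 1382⁻¹ ≡ 203 (mod 1585).
Then x ≡ 203·1282 ≡ 306 (mod 1585); the smallest non-negative solution is x = 306.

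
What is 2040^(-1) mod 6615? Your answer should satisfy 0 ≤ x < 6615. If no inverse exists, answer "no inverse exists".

Euclidean algorithm on 6615, 2040:
6615 = 3·2040 + 495
2040 = 4·495 + 60
495 = 8·60 + 15
60 = 4·15 + 0
Since gcd = 15 > 1, 2040 is not a unit mod 6615.

no inverse exists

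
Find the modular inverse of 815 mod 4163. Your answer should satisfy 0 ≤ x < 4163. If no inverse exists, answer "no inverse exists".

Apply the Euclidean algorithm to 4163 and 815:
4163 = 5*815 + 88
815 = 9*88 + 23
88 = 3*23 + 19
23 = 1*19 + 4
19 = 4*4 + 3
4 = 1*3 + 1
3 = 3*1 + 0
gcd = 1, so the inverse exists. Back-substitute:
1 = 4 − 3
1 = −19 + 5·4
1 = 5·23 − 6·19
1 = −6·88 + 23·23
1 = 23·815 − 213·88
1 = −213·4163 + 1088·815
So 815·1088 ≡ 1 (mod 4163).

1088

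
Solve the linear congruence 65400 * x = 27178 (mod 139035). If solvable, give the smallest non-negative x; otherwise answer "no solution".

gcd(65400, 139035):
139035 = 2*65400 + 8235
65400 = 7*8235 + 7755
8235 = 1*7755 + 480
7755 = 16*480 + 75
480 = 6*75 + 30
75 = 2*30 + 15
30 = 2*15 + 0
gcd = 15, but 15 ∤ 27178, so the congruence has no solution.

no solution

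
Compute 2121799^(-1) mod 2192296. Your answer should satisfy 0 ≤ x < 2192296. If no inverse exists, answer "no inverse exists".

Apply the Euclidean algorithm to 2192296 and 2121799:
2192296 = 1*2121799 + 70497
2121799 = 30*70497 + 6889
70497 = 10*6889 + 1607
6889 = 4*1607 + 461
1607 = 3*461 + 224
461 = 2*224 + 13
224 = 17*13 + 3
13 = 4*3 + 1
3 = 3*1 + 0
gcd = 1, so the inverse exists. Back-substitute:
1 = 13 − 4·3
1 = −4·224 + 69·13
1 = 69·461 − 142·224
1 = −142·1607 + 495·461
1 = 495·6889 − 2122·1607
1 = −2122·70497 + 21715·6889
1 = 21715·2121799 − 653572·70497
1 = −653572·2192296 + 675287·2121799
So 2121799·675287 ≡ 1 (mod 2192296).

675287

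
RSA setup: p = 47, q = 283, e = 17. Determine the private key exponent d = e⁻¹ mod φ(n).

φ(n) = (p−1)(q−1) = 46·282 = 12972.
Need d with 17·d ≡ 1 (mod 12972). Apply the extended Euclidean algorithm:
12972 = 763·17 + 1
17 = 17·1 + 0
Back-substitute:
1 = 12972 − 763·17
So 17·(-763) ≡ 1 (mod 12972), hence d ≡ -763 ≡ 12209 (mod 12972).

12209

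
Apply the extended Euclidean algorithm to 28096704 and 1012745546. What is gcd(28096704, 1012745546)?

2

Repeated division:
1012745546 = 36×28096704 + 1264202
28096704 = 22×1264202 + 284260
1264202 = 4×284260 + 127162
284260 = 2×127162 + 29936
127162 = 4×29936 + 7418
29936 = 4×7418 + 264
7418 = 28×264 + 26
264 = 10×26 + 4
26 = 6×4 + 2
4 = 2×2 + 0
gcd(28096704, 1012745546) = 2.
Express as a combination:
2 = 26 − 6·4
2 = −6·264 + 61·26
2 = 61·7418 − 1714·264
2 = −1714·29936 + 6917·7418
2 = 6917·127162 − 29382·29936
2 = −29382·284260 + 65681·127162
2 = 65681·1264202 − 292106·284260
2 = −292106·28096704 + 6492013·1264202
2 = 6492013·1012745546 − 234004574·28096704
So 2 = (6492013)·1012745546 + (-234004574)·28096704.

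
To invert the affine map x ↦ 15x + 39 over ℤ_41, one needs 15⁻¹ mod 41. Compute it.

Apply the Euclidean algorithm to 41 and 15:
41 = 2×15 + 11
15 = 1×11 + 4
11 = 2×4 + 3
4 = 1×3 + 1
3 = 3×1 + 0
Since gcd(15, 41) = 1, back-substitute to write 1 as a combination:
1 = 4 − 3
1 = −11 + 3·4
1 = 3·15 − 4·11
1 = −4·41 + 11·15
So 15·11 ≡ 1 (mod 41).

11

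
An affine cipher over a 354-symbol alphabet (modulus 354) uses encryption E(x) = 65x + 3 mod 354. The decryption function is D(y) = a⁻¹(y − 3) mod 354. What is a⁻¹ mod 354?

305

gcd(354, 65) by repeated division:
354 = 5×65 + 29
65 = 2×29 + 7
29 = 4×7 + 1
7 = 7×1 + 0
The gcd is 1. Working backward:
1 = 29 − 4·7
1 = −4·65 + 9·29
1 = 9·354 − 49·65
So 65·(-49) ≡ 1 (mod 354), and -49 ≡ 305 (mod 354).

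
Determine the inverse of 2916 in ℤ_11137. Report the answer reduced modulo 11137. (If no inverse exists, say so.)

317

Apply the Euclidean algorithm to 11137 and 2916:
11137 = 3*2916 + 2389
2916 = 1*2389 + 527
2389 = 4*527 + 281
527 = 1*281 + 246
281 = 1*246 + 35
246 = 7*35 + 1
35 = 35*1 + 0
The gcd is 1. Working backward:
1 = 246 − 7·35
1 = −7·281 + 8·246
1 = 8·527 − 15·281
1 = −15·2389 + 68·527
1 = 68·2916 − 83·2389
1 = −83·11137 + 317·2916
So 2916·317 ≡ 1 (mod 11137).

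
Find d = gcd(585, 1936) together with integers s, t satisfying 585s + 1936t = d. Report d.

1

Repeated division:
1936 = 3×585 + 181
585 = 3×181 + 42
181 = 4×42 + 13
42 = 3×13 + 3
13 = 4×3 + 1
3 = 3×1 + 0
gcd(585, 1936) = 1.
Express as a combination:
1 = 13 − 4·3
1 = −4·42 + 13·13
1 = 13·181 − 56·42
1 = −56·585 + 181·181
1 = 181·1936 − 599·585
So 1 = (181)·1936 + (-599)·585.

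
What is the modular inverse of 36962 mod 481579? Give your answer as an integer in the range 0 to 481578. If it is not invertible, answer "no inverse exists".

464524

Extended Euclidean algorithm:
481579 = 13·36962 + 1073
36962 = 34·1073 + 480
1073 = 2·480 + 113
480 = 4·113 + 28
113 = 4·28 + 1
28 = 28·1 + 0
Since gcd(36962, 481579) = 1, back-substitute to write 1 as a combination:
1 = 113 − 4·28
1 = −4·480 + 17·113
1 = 17·1073 − 38·480
1 = −38·36962 + 1309·1073
1 = 1309·481579 − 17055·36962
Thus 36962·(-17055) ≡ 1 (mod 481579); reducing, -17055 mod 481579 = 464524.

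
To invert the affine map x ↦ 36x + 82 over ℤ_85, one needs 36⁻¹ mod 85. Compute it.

26

Extended Euclidean algorithm:
85 = 2*36 + 13
36 = 2*13 + 10
13 = 1*10 + 3
10 = 3*3 + 1
3 = 3*1 + 0
The gcd is 1. Working backward:
1 = 10 − 3·3
1 = −3·13 + 4·10
1 = 4·36 − 11·13
1 = −11·85 + 26·36
So 36·26 ≡ 1 (mod 85).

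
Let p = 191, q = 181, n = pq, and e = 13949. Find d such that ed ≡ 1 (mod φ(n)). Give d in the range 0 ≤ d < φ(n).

10349

φ(n) = (p−1)(q−1) = 190·180 = 34200.
Need d with 13949·d ≡ 1 (mod 34200). Apply the extended Euclidean algorithm:
34200 = 2×13949 + 6302
13949 = 2×6302 + 1345
6302 = 4×1345 + 922
1345 = 1×922 + 423
922 = 2×423 + 76
423 = 5×76 + 43
76 = 1×43 + 33
43 = 1×33 + 10
33 = 3×10 + 3
10 = 3×3 + 1
3 = 3×1 + 0
Back-substitute:
1 = 10 − 3·3
1 = −3·33 + 10·10
1 = 10·43 − 13·33
1 = −13·76 + 23·43
1 = 23·423 − 128·76
1 = −128·922 + 279·423
1 = 279·1345 − 407·922
1 = −407·6302 + 1907·1345
1 = 1907·13949 − 4221·6302
1 = −4221·34200 + 10349·13949
So 13949·10349 ≡ 1 (mod 34200), hence d = 10349.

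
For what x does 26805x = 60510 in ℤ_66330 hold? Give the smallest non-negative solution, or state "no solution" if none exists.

First find gcd(26805, 66330):
66330 = 2·26805 + 12720
26805 = 2·12720 + 1365
12720 = 9·1365 + 435
1365 = 3·435 + 60
435 = 7·60 + 15
60 = 4·15 + 0
gcd = 15 and 15 | 60510, so solutions exist. Divide through by 15: 1787x ≡ 4034 (mod 4422).
Now find 1787⁻¹ mod 4422:
4422 = 2*1787 + 848
1787 = 2*848 + 91
848 = 9*91 + 29
91 = 3*29 + 4
29 = 7*4 + 1
4 = 4*1 + 0
Back-substitute:
1 = 29 − 7·4
1 = −7·91 + 22·29
1 = 22·848 − 205·91
1 = −205·1787 + 432·848
1 = 432·4422 − 1069·1787
So 1787·(-1069) ≡ 1 (mod 4422), i.e. 1787⁻¹ ≡ 3353.
Then x ≡ 3353·4034 ≡ 3526 (mod 4422); the smallest non-negative solution is x = 3526.

3526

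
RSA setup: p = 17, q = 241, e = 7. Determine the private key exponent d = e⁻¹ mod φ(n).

φ(n) = (p−1)(q−1) = 16·240 = 3840.
Need d with 7·d ≡ 1 (mod 3840). Apply the extended Euclidean algorithm:
3840 = 548·7 + 4
7 = 1·4 + 3
4 = 1·3 + 1
3 = 3·1 + 0
Back-substitute:
1 = 4 − 3
1 = −7 + 2·4
1 = 2·3840 − 1097·7
So 7·(-1097) ≡ 1 (mod 3840), hence d ≡ -1097 ≡ 2743 (mod 3840).

2743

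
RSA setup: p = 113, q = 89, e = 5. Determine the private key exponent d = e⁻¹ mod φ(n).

7885

φ(n) = (p−1)(q−1) = 112·88 = 9856.
Need d with 5·d ≡ 1 (mod 9856). Apply the extended Euclidean algorithm:
9856 = 1971×5 + 1
5 = 5×1 + 0
Back-substitute:
1 = 9856 − 1971·5
So 5·(-1971) ≡ 1 (mod 9856), hence d ≡ -1971 ≡ 7885 (mod 9856).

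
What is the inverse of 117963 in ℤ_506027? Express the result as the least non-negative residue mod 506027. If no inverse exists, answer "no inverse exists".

122557

gcd(506027, 117963) by repeated division:
506027 = 4·117963 + 34175
117963 = 3·34175 + 15438
34175 = 2·15438 + 3299
15438 = 4·3299 + 2242
3299 = 1·2242 + 1057
2242 = 2·1057 + 128
1057 = 8·128 + 33
128 = 3·33 + 29
33 = 1·29 + 4
29 = 7·4 + 1
4 = 4·1 + 0
Since gcd(117963, 506027) = 1, back-substitute to write 1 as a combination:
1 = 29 − 7·4
1 = −7·33 + 8·29
1 = 8·128 − 31·33
1 = −31·1057 + 256·128
1 = 256·2242 − 543·1057
1 = −543·3299 + 799·2242
1 = 799·15438 − 3739·3299
1 = −3739·34175 + 8277·15438
1 = 8277·117963 − 28570·34175
1 = −28570·506027 + 122557·117963
So 117963·122557 ≡ 1 (mod 506027).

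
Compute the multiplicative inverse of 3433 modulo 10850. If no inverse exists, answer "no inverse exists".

gcd(10850, 3433) by repeated division:
10850 = 3*3433 + 551
3433 = 6*551 + 127
551 = 4*127 + 43
127 = 2*43 + 41
43 = 1*41 + 2
41 = 20*2 + 1
2 = 2*1 + 0
The gcd is 1. Working backward:
1 = 41 − 20·2
1 = −20·43 + 21·41
1 = 21·127 − 62·43
1 = −62·551 + 269·127
1 = 269·3433 − 1676·551
1 = −1676·10850 + 5297·3433
So 3433·5297 ≡ 1 (mod 10850).

5297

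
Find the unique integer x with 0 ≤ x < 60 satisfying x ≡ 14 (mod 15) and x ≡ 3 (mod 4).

Write x = 14 + 15·k. Then 15·k ≡ 3 − 14 ≡ 1 (mod 4).
Need 15⁻¹ mod 4. Extended Euclid on (4, 3):
4 = 1*3 + 1
3 = 3*1 + 0
Back-substitute:
1 = 4 − 3
15⁻¹ ≡ 3 (mod 4), so k ≡ 3·1 ≡ 3 (mod 4).
x = 14 + 15·3 = 59.

59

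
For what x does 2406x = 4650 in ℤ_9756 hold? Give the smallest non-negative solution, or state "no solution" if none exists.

1559

First find gcd(2406, 9756):
9756 = 4*2406 + 132
2406 = 18*132 + 30
132 = 4*30 + 12
30 = 2*12 + 6
12 = 2*6 + 0
gcd = 6 and 6 | 4650, so solutions exist. Divide through by 6: 401x ≡ 775 (mod 1626).
Now find 401⁻¹ mod 1626:
1626 = 4·401 + 22
401 = 18·22 + 5
22 = 4·5 + 2
5 = 2·2 + 1
2 = 2·1 + 0
Back-substitute:
1 = 5 − 2·2
1 = −2·22 + 9·5
1 = 9·401 − 164·22
1 = −164·1626 + 665·401
So 401⁻¹ ≡ 665 (mod 1626).
Then x ≡ 665·775 ≡ 1559 (mod 1626); the smallest non-negative solution is x = 1559.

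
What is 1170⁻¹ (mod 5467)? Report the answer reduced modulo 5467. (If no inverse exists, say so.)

4425

Run Euclid on (5467, 1170):
5467 = 4*1170 + 787
1170 = 1*787 + 383
787 = 2*383 + 21
383 = 18*21 + 5
21 = 4*5 + 1
5 = 5*1 + 0
Since gcd(1170, 5467) = 1, back-substitute to write 1 as a combination:
1 = 21 − 4·5
1 = −4·383 + 73·21
1 = 73·787 − 150·383
1 = −150·1170 + 223·787
1 = 223·5467 − 1042·1170
Thus 1170·(-1042) ≡ 1 (mod 5467); reducing, -1042 mod 5467 = 4425.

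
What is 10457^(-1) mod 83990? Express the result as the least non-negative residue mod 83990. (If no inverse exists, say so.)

gcd(83990, 10457) by repeated division:
83990 = 8*10457 + 334
10457 = 31*334 + 103
334 = 3*103 + 25
103 = 4*25 + 3
25 = 8*3 + 1
3 = 3*1 + 0
The gcd is 1. Working backward:
1 = 25 − 8·3
1 = −8·103 + 33·25
1 = 33·334 − 107·103
1 = −107·10457 + 3350·334
1 = 3350·83990 − 26907·10457
Thus 10457·(-26907) ≡ 1 (mod 83990); reducing, -26907 mod 83990 = 57083.

57083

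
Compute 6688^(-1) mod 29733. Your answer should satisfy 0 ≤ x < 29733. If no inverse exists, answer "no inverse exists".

no inverse exists

Compute gcd(6688, 29733):
29733 = 4×6688 + 2981
6688 = 2×2981 + 726
2981 = 4×726 + 77
726 = 9×77 + 33
77 = 2×33 + 11
33 = 3×11 + 0
Since gcd = 11 > 1, 6688 is not a unit mod 29733.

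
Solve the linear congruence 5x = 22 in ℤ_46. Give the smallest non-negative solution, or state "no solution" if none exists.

First find gcd(5, 46):
46 = 9×5 + 1
5 = 5×1 + 0
gcd = 1, so a unique solution mod 46 exists.
Back-substitute for the Bézout coefficients:
1 = 46 − 9·5
So 5·(-9) ≡ 1 (mod 46), giving 5⁻¹ ≡ 37.
x ≡ 5⁻¹·22 ≡ 37·22 ≡ 32 (mod 46).

32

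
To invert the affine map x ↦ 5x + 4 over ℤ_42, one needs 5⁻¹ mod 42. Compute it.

17

Extended Euclidean algorithm:
42 = 8×5 + 2
5 = 2×2 + 1
2 = 2×1 + 0
The gcd is 1. Working backward:
1 = 5 − 2·2
1 = −2·42 + 17·5
So 5·17 ≡ 1 (mod 42).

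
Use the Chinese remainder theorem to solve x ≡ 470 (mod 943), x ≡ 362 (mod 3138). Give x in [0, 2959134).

2156168

Write x = 470 + 943·k. Then 943·k ≡ 362 − 470 ≡ 3030 (mod 3138).
Need 943⁻¹ mod 3138. Extended Euclid on (3138, 943):
3138 = 3*943 + 309
943 = 3*309 + 16
309 = 19*16 + 5
16 = 3*5 + 1
5 = 5*1 + 0
Back-substitute:
1 = 16 − 3·5
1 = −3·309 + 58·16
1 = 58·943 − 177·309
1 = −177·3138 + 589·943
943⁻¹ ≡ 589 (mod 3138), so k ≡ 589·3030 ≡ 2286 (mod 3138).
x = 470 + 943·2286 = 2156168.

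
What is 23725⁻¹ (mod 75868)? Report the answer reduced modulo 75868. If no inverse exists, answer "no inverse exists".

no inverse exists

Compute gcd(23725, 75868):
75868 = 3×23725 + 4693
23725 = 5×4693 + 260
4693 = 18×260 + 13
260 = 20×13 + 0
Since gcd = 13 > 1, 23725 is not a unit mod 75868.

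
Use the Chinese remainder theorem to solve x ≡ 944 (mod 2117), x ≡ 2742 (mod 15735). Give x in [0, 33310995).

10954302

Write x = 944 + 2117·k. Then 2117·k ≡ 2742 − 944 ≡ 1798 (mod 15735).
Need 2117⁻¹ mod 15735. Extended Euclid on (15735, 2117):
15735 = 7·2117 + 916
2117 = 2·916 + 285
916 = 3·285 + 61
285 = 4·61 + 41
61 = 1·41 + 20
41 = 2·20 + 1
20 = 20·1 + 0
Back-substitute:
1 = 41 − 2·20
1 = −2·61 + 3·41
1 = 3·285 − 14·61
1 = −14·916 + 45·285
1 = 45·2117 − 104·916
1 = −104·15735 + 773·2117
2117⁻¹ ≡ 773 (mod 15735), so k ≡ 773·1798 ≡ 5174 (mod 15735).
x = 944 + 2117·5174 = 10954302.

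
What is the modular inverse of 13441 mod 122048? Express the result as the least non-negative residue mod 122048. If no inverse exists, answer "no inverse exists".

13121

Apply the Euclidean algorithm to 122048 and 13441:
122048 = 9·13441 + 1079
13441 = 12·1079 + 493
1079 = 2·493 + 93
493 = 5·93 + 28
93 = 3·28 + 9
28 = 3·9 + 1
9 = 9·1 + 0
gcd = 1, so the inverse exists. Back-substitute:
1 = 28 − 3·9
1 = −3·93 + 10·28
1 = 10·493 − 53·93
1 = −53·1079 + 116·493
1 = 116·13441 − 1445·1079
1 = −1445·122048 + 13121·13441
So 13441·13121 ≡ 1 (mod 122048).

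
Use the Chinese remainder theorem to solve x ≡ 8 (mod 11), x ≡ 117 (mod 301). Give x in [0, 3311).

Write x = 8 + 11·k. Then 11·k ≡ 117 − 8 ≡ 109 (mod 301).
Need 11⁻¹ mod 301. Extended Euclid on (301, 11):
301 = 27*11 + 4
11 = 2*4 + 3
4 = 1*3 + 1
3 = 3*1 + 0
Back-substitute:
1 = 4 − 3
1 = −11 + 3·4
1 = 3·301 − 82·11
11⁻¹ ≡ 219 (mod 301), so k ≡ 219·109 ≡ 92 (mod 301).
x = 8 + 11·92 = 1020.

1020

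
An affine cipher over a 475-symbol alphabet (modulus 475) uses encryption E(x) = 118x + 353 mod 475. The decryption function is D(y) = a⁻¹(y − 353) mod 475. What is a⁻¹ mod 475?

Run Euclid on (475, 118):
475 = 4×118 + 3
118 = 39×3 + 1
3 = 3×1 + 0
Since gcd(118, 475) = 1, back-substitute to write 1 as a combination:
1 = 118 − 39·3
1 = −39·475 + 157·118
So 118·157 ≡ 1 (mod 475).

157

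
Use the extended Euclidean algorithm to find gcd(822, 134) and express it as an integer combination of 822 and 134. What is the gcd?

Apply Euclid's algorithm to 822 and 134:
822 = 6·134 + 18
134 = 7·18 + 8
18 = 2·8 + 2
8 = 4·2 + 0
gcd(822, 134) = 2.
Working backward:
2 = 18 − 2·8
2 = −2·134 + 15·18
2 = 15·822 − 92·134
So 2 = (15)·822 + (-92)·134.

2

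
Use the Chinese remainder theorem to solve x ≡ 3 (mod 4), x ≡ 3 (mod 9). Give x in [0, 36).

Write x = 3 + 4·k. Then 4·k ≡ 3 − 3 ≡ 0 (mod 9).
Need 4⁻¹ mod 9. Extended Euclid on (9, 4):
9 = 2·4 + 1
4 = 4·1 + 0
Back-substitute:
1 = 9 − 2·4
4⁻¹ ≡ 7 (mod 9), so k ≡ 7·0 ≡ 0 (mod 9).
x = 3 + 4·0 = 3.

3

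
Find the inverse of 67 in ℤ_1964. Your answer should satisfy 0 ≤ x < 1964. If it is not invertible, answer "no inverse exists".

1495

Apply the Euclidean algorithm to 1964 and 67:
1964 = 29·67 + 21
67 = 3·21 + 4
21 = 5·4 + 1
4 = 4·1 + 0
The gcd is 1. Working backward:
1 = 21 − 5·4
1 = −5·67 + 16·21
1 = 16·1964 − 469·67
Hence 67⁻¹ ≡ -469 ≡ 1495 (mod 1964).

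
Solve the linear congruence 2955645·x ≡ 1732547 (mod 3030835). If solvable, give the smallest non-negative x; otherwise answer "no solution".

gcd(2955645, 3030835):
3030835 = 1·2955645 + 75190
2955645 = 39·75190 + 23235
75190 = 3·23235 + 5485
23235 = 4·5485 + 1295
5485 = 4·1295 + 305
1295 = 4·305 + 75
305 = 4·75 + 5
75 = 15·5 + 0
gcd = 5, but 5 ∤ 1732547, so the congruence has no solution.

no solution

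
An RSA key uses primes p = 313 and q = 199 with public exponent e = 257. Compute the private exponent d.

φ(n) = (p−1)(q−1) = 312·198 = 61776.
Need d with 257·d ≡ 1 (mod 61776). Apply the extended Euclidean algorithm:
61776 = 240*257 + 96
257 = 2*96 + 65
96 = 1*65 + 31
65 = 2*31 + 3
31 = 10*3 + 1
3 = 3*1 + 0
Back-substitute:
1 = 31 − 10·3
1 = −10·65 + 21·31
1 = 21·96 − 31·65
1 = −31·257 + 83·96
1 = 83·61776 − 19951·257
So 257·(-19951) ≡ 1 (mod 61776), hence d ≡ -19951 ≡ 41825 (mod 61776).

41825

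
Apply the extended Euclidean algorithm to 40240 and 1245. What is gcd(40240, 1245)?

5

Apply Euclid's algorithm to 40240 and 1245:
40240 = 32×1245 + 400
1245 = 3×400 + 45
400 = 8×45 + 40
45 = 1×40 + 5
40 = 8×5 + 0
gcd(40240, 1245) = 5.
Back-substituting:
5 = 45 − 40
5 = −400 + 9·45
5 = 9·1245 − 28·400
5 = −28·40240 + 905·1245
So 5 = (-28)·40240 + (905)·1245.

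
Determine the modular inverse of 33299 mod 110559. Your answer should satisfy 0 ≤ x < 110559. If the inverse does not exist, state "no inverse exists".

gcd(110559, 33299) by repeated division:
110559 = 3×33299 + 10662
33299 = 3×10662 + 1313
10662 = 8×1313 + 158
1313 = 8×158 + 49
158 = 3×49 + 11
49 = 4×11 + 5
11 = 2×5 + 1
5 = 5×1 + 0
Since gcd(33299, 110559) = 1, back-substitute to write 1 as a combination:
1 = 11 − 2·5
1 = −2·49 + 9·11
1 = 9·158 − 29·49
1 = −29·1313 + 241·158
1 = 241·10662 − 1957·1313
1 = −1957·33299 + 6112·10662
1 = 6112·110559 − 20293·33299
So 33299·(-20293) ≡ 1 (mod 110559), and -20293 ≡ 90266 (mod 110559).

90266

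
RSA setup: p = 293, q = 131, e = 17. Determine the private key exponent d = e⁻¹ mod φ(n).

φ(n) = (p−1)(q−1) = 292·130 = 37960.
Need d with 17·d ≡ 1 (mod 37960). Apply the extended Euclidean algorithm:
37960 = 2232·17 + 16
17 = 1·16 + 1
16 = 16·1 + 0
Back-substitute:
1 = 17 − 16
1 = −37960 + 2233·17
So 17·2233 ≡ 1 (mod 37960), hence d = 2233.

2233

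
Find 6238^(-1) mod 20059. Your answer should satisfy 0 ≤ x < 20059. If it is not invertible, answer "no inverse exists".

Apply the Euclidean algorithm to 20059 and 6238:
20059 = 3×6238 + 1345
6238 = 4×1345 + 858
1345 = 1×858 + 487
858 = 1×487 + 371
487 = 1×371 + 116
371 = 3×116 + 23
116 = 5×23 + 1
23 = 23×1 + 0
The gcd is 1. Working backward:
1 = 116 − 5·23
1 = −5·371 + 16·116
1 = 16·487 − 21·371
1 = −21·858 + 37·487
1 = 37·1345 − 58·858
1 = −58·6238 + 269·1345
1 = 269·20059 − 865·6238
Hence 6238⁻¹ ≡ -865 ≡ 19194 (mod 20059).

19194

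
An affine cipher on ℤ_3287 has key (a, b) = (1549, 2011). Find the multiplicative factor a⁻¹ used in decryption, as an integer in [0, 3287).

Apply the Euclidean algorithm to 3287 and 1549:
3287 = 2*1549 + 189
1549 = 8*189 + 37
189 = 5*37 + 4
37 = 9*4 + 1
4 = 4*1 + 0
Since gcd(1549, 3287) = 1, back-substitute to write 1 as a combination:
1 = 37 − 9·4
1 = −9·189 + 46·37
1 = 46·1549 − 377·189
1 = −377·3287 + 800·1549
So 1549·800 ≡ 1 (mod 3287).

800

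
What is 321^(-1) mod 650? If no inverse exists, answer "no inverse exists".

81

Run Euclid on (650, 321):
650 = 2×321 + 8
321 = 40×8 + 1
8 = 8×1 + 0
Since gcd(321, 650) = 1, back-substitute to write 1 as a combination:
1 = 321 − 40·8
1 = −40·650 + 81·321
So 321·81 ≡ 1 (mod 650).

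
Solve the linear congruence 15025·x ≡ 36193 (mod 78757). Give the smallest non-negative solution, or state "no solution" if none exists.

First find gcd(15025, 78757):
78757 = 5·15025 + 3632
15025 = 4·3632 + 497
3632 = 7·497 + 153
497 = 3·153 + 38
153 = 4·38 + 1
38 = 38·1 + 0
gcd = 1, so a unique solution mod 78757 exists.
Back-substitute for the Bézout coefficients:
1 = 153 − 4·38
1 = −4·497 + 13·153
1 = 13·3632 − 95·497
1 = −95·15025 + 393·3632
1 = 393·78757 − 2060·15025
So 15025·(-2060) ≡ 1 (mod 78757), giving 15025⁻¹ ≡ 76697.
x ≡ 15025⁻¹·36193 ≡ 76697·36193 ≡ 25299 (mod 78757).

25299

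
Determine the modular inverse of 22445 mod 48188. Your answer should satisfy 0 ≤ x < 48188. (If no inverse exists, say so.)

14509

Extended Euclidean algorithm:
48188 = 2·22445 + 3298
22445 = 6·3298 + 2657
3298 = 1·2657 + 641
2657 = 4·641 + 93
641 = 6·93 + 83
93 = 1·83 + 10
83 = 8·10 + 3
10 = 3·3 + 1
3 = 3·1 + 0
Since gcd(22445, 48188) = 1, back-substitute to write 1 as a combination:
1 = 10 − 3·3
1 = −3·83 + 25·10
1 = 25·93 − 28·83
1 = −28·641 + 193·93
1 = 193·2657 − 800·641
1 = −800·3298 + 993·2657
1 = 993·22445 − 6758·3298
1 = −6758·48188 + 14509·22445
So 22445·14509 ≡ 1 (mod 48188).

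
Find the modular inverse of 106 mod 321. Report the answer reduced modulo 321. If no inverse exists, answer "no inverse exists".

106

Extended Euclidean algorithm:
321 = 3·106 + 3
106 = 35·3 + 1
3 = 3·1 + 0
gcd = 1, so the inverse exists. Back-substitute:
1 = 106 − 35·3
1 = −35·321 + 106·106
So 106·106 ≡ 1 (mod 321).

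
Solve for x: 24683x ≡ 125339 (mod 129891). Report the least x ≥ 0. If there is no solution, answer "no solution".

First find gcd(24683, 129891):
129891 = 5×24683 + 6476
24683 = 3×6476 + 5255
6476 = 1×5255 + 1221
5255 = 4×1221 + 371
1221 = 3×371 + 108
371 = 3×108 + 47
108 = 2×47 + 14
47 = 3×14 + 5
14 = 2×5 + 4
5 = 1×4 + 1
4 = 4×1 + 0
gcd = 1, so a unique solution mod 129891 exists.
Back-substitute for the Bézout coefficients:
1 = 5 − 4
1 = −14 + 3·5
1 = 3·47 − 10·14
1 = −10·108 + 23·47
1 = 23·371 − 79·108
1 = −79·1221 + 260·371
1 = 260·5255 − 1119·1221
1 = −1119·6476 + 1379·5255
1 = 1379·24683 − 5256·6476
1 = −5256·129891 + 27659·24683
So 24683·(27659) ≡ 1 (mod 129891), giving 24683⁻¹ ≡ 27659.
x ≡ 24683⁻¹·125339 ≡ 27659·125339 ≡ 90502 (mod 129891).

90502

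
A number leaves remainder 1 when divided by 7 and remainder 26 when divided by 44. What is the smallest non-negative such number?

Write x = 1 + 7·k. Then 7·k ≡ 26 − 1 ≡ 25 (mod 44).
Need 7⁻¹ mod 44. Extended Euclid on (44, 7):
44 = 6×7 + 2
7 = 3×2 + 1
2 = 2×1 + 0
Back-substitute:
1 = 7 − 3·2
1 = −3·44 + 19·7
7⁻¹ ≡ 19 (mod 44), so k ≡ 19·25 ≡ 35 (mod 44).
x = 1 + 7·35 = 246.

246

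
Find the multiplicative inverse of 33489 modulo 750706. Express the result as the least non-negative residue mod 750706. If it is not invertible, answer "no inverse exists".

Run Euclid on (750706, 33489):
750706 = 22*33489 + 13948
33489 = 2*13948 + 5593
13948 = 2*5593 + 2762
5593 = 2*2762 + 69
2762 = 40*69 + 2
69 = 34*2 + 1
2 = 2*1 + 0
gcd = 1, so the inverse exists. Back-substitute:
1 = 69 − 34·2
1 = −34·2762 + 1361·69
1 = 1361·5593 − 2756·2762
1 = −2756·13948 + 6873·5593
1 = 6873·33489 − 16502·13948
1 = −16502·750706 + 369917·33489
So 33489·369917 ≡ 1 (mod 750706).

369917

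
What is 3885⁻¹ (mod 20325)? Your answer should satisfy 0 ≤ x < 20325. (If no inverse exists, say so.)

Euclidean algorithm on 20325, 3885:
20325 = 5×3885 + 900
3885 = 4×900 + 285
900 = 3×285 + 45
285 = 6×45 + 15
45 = 3×15 + 0
Since gcd = 15 > 1, 3885 is not a unit mod 20325.

no inverse exists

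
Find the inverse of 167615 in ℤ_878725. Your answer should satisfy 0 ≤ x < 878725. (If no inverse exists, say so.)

Euclidean algorithm on 878725, 167615:
878725 = 5·167615 + 40650
167615 = 4·40650 + 5015
40650 = 8·5015 + 530
5015 = 9·530 + 245
530 = 2·245 + 40
245 = 6·40 + 5
40 = 8·5 + 0
The gcd is 5, not 1, hence no inverse exists.

no inverse exists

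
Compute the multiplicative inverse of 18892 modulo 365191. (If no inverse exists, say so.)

Apply the Euclidean algorithm to 365191 and 18892:
365191 = 19×18892 + 6243
18892 = 3×6243 + 163
6243 = 38×163 + 49
163 = 3×49 + 16
49 = 3×16 + 1
16 = 16×1 + 0
The gcd is 1. Working backward:
1 = 49 − 3·16
1 = −3·163 + 10·49
1 = 10·6243 − 383·163
1 = −383·18892 + 1159·6243
1 = 1159·365191 − 22404·18892
Thus 18892·(-22404) ≡ 1 (mod 365191); reducing, -22404 mod 365191 = 342787.

342787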